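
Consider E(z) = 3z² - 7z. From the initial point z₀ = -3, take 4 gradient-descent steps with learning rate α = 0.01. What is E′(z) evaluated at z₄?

-19.518724

E′(z) = 6z - 7
z₁ = -3 − 0.01·(-25) = -2.75
z₂ = -2.75 − 0.01·(-23.5) = -2.515
z₃ = -2.515 − 0.01·(-22.09) = -2.2941
z₄ = -2.2941 − 0.01·(-20.7646) = -2.086454
E′(z) at (-2.086454) = -19.518724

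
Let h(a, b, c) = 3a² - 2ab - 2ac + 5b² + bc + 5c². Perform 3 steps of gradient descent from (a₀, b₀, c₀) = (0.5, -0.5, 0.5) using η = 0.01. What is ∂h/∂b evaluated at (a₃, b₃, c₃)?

∇h = (6a - 2b - 2c, -2a + 10b + c, -2a + b + 10c)
Step 1: at (0.5, -0.5, 0.5), ∇h = (3, -5.5, 3.5) → (0.5, -0.5, 0.5) − 0.01·(3, -5.5, 3.5) = (0.47, -0.445, 0.465)
Step 2: at (0.47, -0.445, 0.465), ∇h = (2.78, -4.925, 3.265) → (0.47, -0.445, 0.465) − 0.01·(2.78, -4.925, 3.265) = (0.4422, -0.39575, 0.43235)
Step 3: at (0.4422, -0.39575, 0.43235), ∇h = (2.58, -4.40955, 3.04335) → (0.4422, -0.39575, 0.43235) − 0.01·(2.58, -4.40955, 3.04335) = (0.4164, -0.3516545, 0.4019165)
∂h/∂b at (0.4164, -0.3516545, 0.4019165) = -3.9474285

-3.9474285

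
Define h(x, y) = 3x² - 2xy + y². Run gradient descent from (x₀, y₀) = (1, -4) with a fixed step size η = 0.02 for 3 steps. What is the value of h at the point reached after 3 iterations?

14.100036030464

∇h = (6x - 2y, -2x + 2y)
Step 1: at (1, -4), ∇h = (14, -10) → (1, -4) − 0.02·(14, -10) = (0.72, -3.8)
Step 2: at (0.72, -3.8), ∇h = (11.92, -9.04) → (0.72, -3.8) − 0.02·(11.92, -9.04) = (0.4816, -3.6192)
Step 3: at (0.4816, -3.6192), ∇h = (10.128, -8.2016) → (0.4816, -3.6192) − 0.02·(10.128, -8.2016) = (0.27904, -3.455168)
h(0.27904, -3.455168) = 14.100036030464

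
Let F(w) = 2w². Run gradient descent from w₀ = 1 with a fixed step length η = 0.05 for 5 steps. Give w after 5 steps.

F′(w) = 4w
w₁ = 1 − 0.05·4 = 0.8
w₂ = 0.8 − 0.05·3.2 = 0.64
w₃ = 0.64 − 0.05·2.56 = 0.512
w₄ = 0.512 − 0.05·2.048 = 0.4096
w₅ = 0.4096 − 0.05·1.6384 = 0.32768

0.32768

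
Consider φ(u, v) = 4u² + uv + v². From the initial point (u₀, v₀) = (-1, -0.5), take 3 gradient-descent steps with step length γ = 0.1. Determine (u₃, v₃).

∇φ = (8u + v, u + 2v)
(u₁, v₁) = (-1, -0.5) − 0.1·(-8.5, -2) = (-0.15, -0.3)
(u₂, v₂) = (-0.15, -0.3) − 0.1·(-1.5, -0.75) = (0, -0.225)
(u₃, v₃) = (0, -0.225) − 0.1·(-0.225, -0.45) = (0.0225, -0.18)

(0.0225, -0.18)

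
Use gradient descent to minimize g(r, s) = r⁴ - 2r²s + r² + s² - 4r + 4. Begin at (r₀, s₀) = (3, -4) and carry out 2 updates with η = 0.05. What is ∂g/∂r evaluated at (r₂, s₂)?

∇g = (4r³ - 4rs + 2r - 4, -2r² + 2s)
Step 1: at (3, -4), ∇g = (158, -26) → (3, -4) − 0.05·(158, -26) = (-4.9, -2.7)
Step 2: at (-4.9, -2.7), ∇g = (-537.316, -53.42) → (-4.9, -2.7) − 0.05·(-537.316, -53.42) = (21.9658, -0.029)
∂g/∂r at (21.9658, -0.029) = 42436.154657753248

42436.154657753248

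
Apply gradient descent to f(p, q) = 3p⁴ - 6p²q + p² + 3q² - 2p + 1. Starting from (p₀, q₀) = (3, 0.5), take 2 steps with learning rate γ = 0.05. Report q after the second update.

49.01

∇f = (12p³ - 12pq + 2p - 2, -6p² + 6q)
Step 1: at (3, 0.5), ∇f = (310, -51) → (3, 0.5) − 0.05·(310, -51) = (-12.5, 3.05)
Step 2: at (-12.5, 3.05), ∇f = (-23007, -919.2) → (-12.5, 3.05) − 0.05·(-23007, -919.2) = (1137.85, 49.01)
q = 49.01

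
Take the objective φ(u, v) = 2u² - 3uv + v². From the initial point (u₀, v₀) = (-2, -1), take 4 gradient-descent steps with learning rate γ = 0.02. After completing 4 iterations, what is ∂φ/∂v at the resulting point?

∇φ = (4u - 3v, -3u + 2v)
Step 1: at (-2, -1), ∇φ = (-5, 4) → (-2, -1) − 0.02·(-5, 4) = (-1.9, -1.08)
Step 2: at (-1.9, -1.08), ∇φ = (-4.36, 3.54) → (-1.9, -1.08) − 0.02·(-4.36, 3.54) = (-1.8128, -1.1508)
Step 3: at (-1.8128, -1.1508), ∇φ = (-3.7988, 3.1368) → (-1.8128, -1.1508) − 0.02·(-3.7988, 3.1368) = (-1.736824, -1.213536)
Step 4: at (-1.736824, -1.213536), ∇φ = (-3.306688, 2.7834) → (-1.736824, -1.213536) − 0.02·(-3.306688, 2.7834) = (-1.67069024, -1.269204)
∂φ/∂v at (-1.67069024, -1.269204) = 2.47366272

2.47366272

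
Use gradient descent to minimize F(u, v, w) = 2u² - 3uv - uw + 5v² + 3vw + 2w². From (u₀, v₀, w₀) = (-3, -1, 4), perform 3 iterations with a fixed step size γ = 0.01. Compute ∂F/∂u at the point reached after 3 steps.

-10.288139

∇F = (4u - 3v - w, -3u + 10v + 3w, -u + 3v + 4w)
(u₁, v₁, w₁) = (-3, -1, 4) − 0.01·(-13, 11, 16) = (-2.87, -1.11, 3.84)
(u₂, v₂, w₂) = (-2.87, -1.11, 3.84) − 0.01·(-11.99, 9.03, 14.9) = (-2.7501, -1.2003, 3.691)
(u₃, v₃, w₃) = (-2.7501, -1.2003, 3.691) − 0.01·(-11.0905, 7.3203, 13.9132) = (-2.639195, -1.273503, 3.551868)
∂F/∂u at (-2.639195, -1.273503, 3.551868) = -10.288139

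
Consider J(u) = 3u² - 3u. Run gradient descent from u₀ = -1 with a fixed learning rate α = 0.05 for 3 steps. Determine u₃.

J′(u) = 6u - 3
u₁ = -1 − 0.05·(-9) = -0.55
u₂ = -0.55 − 0.05·(-6.3) = -0.235
u₃ = -0.235 − 0.05·(-4.41) = -0.0145

-0.0145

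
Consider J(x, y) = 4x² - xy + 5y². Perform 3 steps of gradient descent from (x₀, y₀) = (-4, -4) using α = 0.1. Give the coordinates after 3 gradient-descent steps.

(-0.068, -0.028)

∇J = (8x - y, -x + 10y)
(x₁, y₁) = (-4, -4) − 0.1·(-28, -36) = (-1.2, -0.4)
(x₂, y₂) = (-1.2, -0.4) − 0.1·(-9.2, -2.8) = (-0.28, -0.12)
(x₃, y₃) = (-0.28, -0.12) − 0.1·(-2.12, -0.92) = (-0.068, -0.028)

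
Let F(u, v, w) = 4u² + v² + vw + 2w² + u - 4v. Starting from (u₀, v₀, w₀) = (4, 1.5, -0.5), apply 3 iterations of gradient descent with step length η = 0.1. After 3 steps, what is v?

∇F = (8u + 1, 2v + w - 4, v + 4w)
(u₁, v₁, w₁) = (4, 1.5, -0.5) − 0.1·(33, -1.5, -0.5) = (0.7, 1.65, -0.45)
(u₂, v₂, w₂) = (0.7, 1.65, -0.45) − 0.1·(6.6, -1.15, -0.15) = (0.04, 1.765, -0.435)
(u₃, v₃, w₃) = (0.04, 1.765, -0.435) − 0.1·(1.32, -0.905, 0.025) = (-0.092, 1.8555, -0.4375)
v = 1.8555

1.8555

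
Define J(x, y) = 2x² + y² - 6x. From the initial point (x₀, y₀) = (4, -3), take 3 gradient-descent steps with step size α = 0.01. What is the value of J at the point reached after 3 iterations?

13.257053798976

∇J = (4x - 6, 2y)
(x₁, y₁) = (4, -3) − 0.01·(10, -6) = (3.9, -2.94)
(x₂, y₂) = (3.9, -2.94) − 0.01·(9.6, -5.88) = (3.804, -2.8812)
(x₃, y₃) = (3.804, -2.8812) − 0.01·(9.216, -5.7624) = (3.71184, -2.823576)
J(3.71184, -2.823576) = 13.257053798976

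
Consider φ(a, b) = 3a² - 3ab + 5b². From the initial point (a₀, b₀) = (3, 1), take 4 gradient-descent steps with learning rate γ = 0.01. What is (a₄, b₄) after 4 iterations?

∇φ = (6a - 3b, -3a + 10b)
(a₁, b₁) = (3, 1) − 0.01·(15, 1) = (2.85, 0.99)
(a₂, b₂) = (2.85, 0.99) − 0.01·(14.13, 1.35) = (2.7087, 0.9765)
(a₃, b₃) = (2.7087, 0.9765) − 0.01·(13.3227, 1.6389) = (2.575473, 0.960111)
(a₄, b₄) = (2.575473, 0.960111) − 0.01·(12.572505, 1.874691) = (2.44974795, 0.94136409)

(2.44974795, 0.94136409)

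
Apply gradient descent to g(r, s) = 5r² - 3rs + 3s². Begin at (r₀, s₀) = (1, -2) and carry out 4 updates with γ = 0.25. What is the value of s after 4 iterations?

-11.2578125

∇g = (10r - 3s, -3r + 6s)
Step 1: at (1, -2), ∇g = (16, -15) → (1, -2) − 0.25·(16, -15) = (-3, 1.75)
Step 2: at (-3, 1.75), ∇g = (-35.25, 19.5) → (-3, 1.75) − 0.25·(-35.25, 19.5) = (5.8125, -3.125)
Step 3: at (5.8125, -3.125), ∇g = (67.5, -36.1875) → (5.8125, -3.125) − 0.25·(67.5, -36.1875) = (-11.0625, 5.921875)
Step 4: at (-11.0625, 5.921875), ∇g = (-128.390625, 68.71875) → (-11.0625, 5.921875) − 0.25·(-128.390625, 68.71875) = (21.03515625, -11.2578125)
s = -11.2578125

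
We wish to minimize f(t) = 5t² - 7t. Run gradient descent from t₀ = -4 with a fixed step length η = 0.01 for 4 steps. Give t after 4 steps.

f′(t) = 10t - 7
t₁ = -4 − 0.01·(-47) = -3.53
t₂ = -3.53 − 0.01·(-42.3) = -3.107
t₃ = -3.107 − 0.01·(-38.07) = -2.7263
t₄ = -2.7263 − 0.01·(-34.263) = -2.38367

-2.38367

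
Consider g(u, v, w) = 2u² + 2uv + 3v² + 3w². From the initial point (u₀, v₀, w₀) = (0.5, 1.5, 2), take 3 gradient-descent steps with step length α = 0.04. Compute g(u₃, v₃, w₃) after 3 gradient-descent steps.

∇g = (4u + 2v, 2u + 6v, 6w)
(u₁, v₁, w₁) = (0.5, 1.5, 2) − 0.04·(5, 10, 12) = (0.3, 1.1, 1.52)
(u₂, v₂, w₂) = (0.3, 1.1, 1.52) − 0.04·(3.4, 7.2, 9.12) = (0.164, 0.812, 1.1552)
(u₃, v₃, w₃) = (0.164, 0.812, 1.1552) − 0.04·(2.28, 5.2, 6.9312) = (0.0728, 0.604, 0.877952)
g(0.0728, 0.604, 0.877952) = 3.505389222912

3.505389222912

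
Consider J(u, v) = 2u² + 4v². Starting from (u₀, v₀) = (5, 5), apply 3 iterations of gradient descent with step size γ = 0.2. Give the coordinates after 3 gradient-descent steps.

∇J = (4u, 8v)
(u₁, v₁) = (5, 5) − 0.2·(20, 40) = (1, -3)
(u₂, v₂) = (1, -3) − 0.2·(4, -24) = (0.2, 1.8)
(u₃, v₃) = (0.2, 1.8) − 0.2·(0.8, 14.4) = (0.04, -1.08)

(0.04, -1.08)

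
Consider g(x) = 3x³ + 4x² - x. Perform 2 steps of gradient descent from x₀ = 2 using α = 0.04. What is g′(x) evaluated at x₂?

g′(x) = 9x² + 8x - 1
x₁ = 2 − 0.04·51 = -0.04
x₂ = -0.04 − 0.04·(-1.3056) = 0.012224
g′(x) at (0.012224) = -0.900863164416

-0.900863164416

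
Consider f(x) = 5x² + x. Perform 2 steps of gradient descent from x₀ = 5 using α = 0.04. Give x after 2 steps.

f′(x) = 10x + 1
Step 1: f′(5) = 51; x₁ = 5 − 0.04·51 = 2.96
Step 2: f′(2.96) = 30.6; x₂ = 2.96 − 0.04·30.6 = 1.736

1.736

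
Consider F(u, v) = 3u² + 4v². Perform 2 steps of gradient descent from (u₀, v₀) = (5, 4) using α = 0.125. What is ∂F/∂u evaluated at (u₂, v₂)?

∇F = (6u, 8v)
(u₁, v₁) = (5, 4) − 0.125·(30, 32) = (1.25, 0)
(u₂, v₂) = (1.25, 0) − 0.125·(7.5, 0) = (0.3125, 0)
∂F/∂u at (0.3125, 0) = 1.875

1.875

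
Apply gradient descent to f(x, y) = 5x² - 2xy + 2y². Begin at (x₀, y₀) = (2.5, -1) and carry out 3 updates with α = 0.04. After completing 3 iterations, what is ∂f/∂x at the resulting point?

5.049792

∇f = (10x - 2y, -2x + 4y)
(x₁, y₁) = (2.5, -1) − 0.04·(27, -9) = (1.42, -0.64)
(x₂, y₂) = (1.42, -0.64) − 0.04·(15.48, -5.4) = (0.8008, -0.424)
(x₃, y₃) = (0.8008, -0.424) − 0.04·(8.856, -3.2976) = (0.44656, -0.292096)
∂f/∂x at (0.44656, -0.292096) = 5.049792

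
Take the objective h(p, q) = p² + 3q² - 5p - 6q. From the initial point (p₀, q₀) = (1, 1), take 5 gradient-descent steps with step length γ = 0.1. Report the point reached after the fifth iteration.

(2.00848, 1)

∇h = (2p - 5, 6q - 6)
Step 1: at (1, 1), ∇h = (-3, 0) → (1, 1) − 0.1·(-3, 0) = (1.3, 1)
Step 2: at (1.3, 1), ∇h = (-2.4, 0) → (1.3, 1) − 0.1·(-2.4, 0) = (1.54, 1)
Step 3: at (1.54, 1), ∇h = (-1.92, 0) → (1.54, 1) − 0.1·(-1.92, 0) = (1.732, 1)
Step 4: at (1.732, 1), ∇h = (-1.536, 0) → (1.732, 1) − 0.1·(-1.536, 0) = (1.8856, 1)
Step 5: at (1.8856, 1), ∇h = (-1.2288, 0) → (1.8856, 1) − 0.1·(-1.2288, 0) = (2.00848, 1)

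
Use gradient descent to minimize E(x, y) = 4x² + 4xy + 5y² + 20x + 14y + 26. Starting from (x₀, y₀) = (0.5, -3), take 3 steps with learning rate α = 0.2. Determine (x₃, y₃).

∇E = (8x + 4y + 20, 4x + 10y + 14)
(x₁, y₁) = (0.5, -3) − 0.2·(12, -14) = (-1.9, -0.2)
(x₂, y₂) = (-1.9, -0.2) − 0.2·(4, 4.4) = (-2.7, -1.08)
(x₃, y₃) = (-2.7, -1.08) − 0.2·(-5.92, -7.6) = (-1.516, 0.44)

(-1.516, 0.44)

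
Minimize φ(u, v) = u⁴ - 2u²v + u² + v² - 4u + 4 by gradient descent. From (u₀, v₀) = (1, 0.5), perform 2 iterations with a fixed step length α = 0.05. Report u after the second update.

1.01

∇φ = (4u³ - 4uv + 2u - 4, -2u² + 2v)
Step 1: at (1, 0.5), ∇φ = (0, -1) → (1, 0.5) − 0.05·(0, -1) = (1, 0.55)
Step 2: at (1, 0.55), ∇φ = (-0.2, -0.9) → (1, 0.55) − 0.05·(-0.2, -0.9) = (1.01, 0.595)
u = 1.01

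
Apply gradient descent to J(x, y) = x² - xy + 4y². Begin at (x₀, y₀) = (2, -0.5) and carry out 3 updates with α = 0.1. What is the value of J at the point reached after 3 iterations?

∇J = (2x - y, -x + 8y)
(x₁, y₁) = (2, -0.5) − 0.1·(4.5, -6) = (1.55, 0.1)
(x₂, y₂) = (1.55, 0.1) − 0.1·(3, -0.75) = (1.25, 0.175)
(x₃, y₃) = (1.25, 0.175) − 0.1·(2.325, 0.15) = (1.0175, 0.16)
J(1.0175, 0.16) = 0.97490625

0.97490625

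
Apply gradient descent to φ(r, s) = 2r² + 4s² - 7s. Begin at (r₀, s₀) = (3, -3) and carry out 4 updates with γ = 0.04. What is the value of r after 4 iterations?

∇φ = (4r, 8s - 7)
Step 1: at (3, -3), ∇φ = (12, -31) → (3, -3) − 0.04·(12, -31) = (2.52, -1.76)
Step 2: at (2.52, -1.76), ∇φ = (10.08, -21.08) → (2.52, -1.76) − 0.04·(10.08, -21.08) = (2.1168, -0.9168)
Step 3: at (2.1168, -0.9168), ∇φ = (8.4672, -14.3344) → (2.1168, -0.9168) − 0.04·(8.4672, -14.3344) = (1.778112, -0.343424)
Step 4: at (1.778112, -0.343424), ∇φ = (7.112448, -9.747392) → (1.778112, -0.343424) − 0.04·(7.112448, -9.747392) = (1.49361408, 0.04647168)
r = 1.49361408

1.49361408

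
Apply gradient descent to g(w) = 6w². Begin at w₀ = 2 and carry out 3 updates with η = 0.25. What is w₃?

g′(w) = 12w
Step 1: g′(2) = 24; w₁ = 2 − 0.25·24 = -4
Step 2: g′(-4) = -48; w₂ = -4 − 0.25·(-48) = 8
Step 3: g′(8) = 96; w₃ = 8 − 0.25·96 = -16

-16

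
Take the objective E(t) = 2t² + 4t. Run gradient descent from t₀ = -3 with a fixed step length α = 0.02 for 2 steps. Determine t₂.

E′(t) = 4t + 4
Step 1: E′(-3) = -8; t₁ = -3 − 0.02·(-8) = -2.84
Step 2: E′(-2.84) = -7.36; t₂ = -2.84 − 0.02·(-7.36) = -2.6928

-2.6928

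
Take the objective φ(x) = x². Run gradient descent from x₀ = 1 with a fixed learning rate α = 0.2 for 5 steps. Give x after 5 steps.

φ′(x) = 2x
x₁ = 1 − 0.2·2 = 0.6
x₂ = 0.6 − 0.2·1.2 = 0.36
x₃ = 0.36 − 0.2·0.72 = 0.216
x₄ = 0.216 − 0.2·0.432 = 0.1296
x₅ = 0.1296 − 0.2·0.2592 = 0.07776

0.07776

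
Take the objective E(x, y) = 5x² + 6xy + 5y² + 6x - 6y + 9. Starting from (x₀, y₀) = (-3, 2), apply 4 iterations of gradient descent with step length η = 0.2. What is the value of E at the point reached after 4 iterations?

∇E = (10x + 6y + 6, 6x + 10y - 6)
(x₁, y₁) = (-3, 2) − 0.2·(-12, -4) = (-0.6, 2.8)
(x₂, y₂) = (-0.6, 2.8) − 0.2·(16.8, 18.4) = (-3.96, -0.88)
(x₃, y₃) = (-3.96, -0.88) − 0.2·(-38.88, -38.56) = (3.816, 6.832)
(x₄, y₄) = (3.816, 6.832) − 0.2·(85.152, 85.216) = (-13.2144, -10.2112)
E(-13.2144, -10.2112) = 2195.03495168

2195.03495168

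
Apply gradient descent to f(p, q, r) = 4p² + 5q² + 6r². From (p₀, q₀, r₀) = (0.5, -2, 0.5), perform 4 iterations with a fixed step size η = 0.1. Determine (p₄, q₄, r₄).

(0.0008, 0, 0.0008)

∇f = (8p, 10q, 12r)
(p₁, q₁, r₁) = (0.5, -2, 0.5) − 0.1·(4, -20, 6) = (0.1, 0, -0.1)
(p₂, q₂, r₂) = (0.1, 0, -0.1) − 0.1·(0.8, 0, -1.2) = (0.02, 0, 0.02)
(p₃, q₃, r₃) = (0.02, 0, 0.02) − 0.1·(0.16, 0, 0.24) = (0.004, 0, -0.004)
(p₄, q₄, r₄) = (0.004, 0, -0.004) − 0.1·(0.032, 0, -0.048) = (0.0008, 0, 0.0008)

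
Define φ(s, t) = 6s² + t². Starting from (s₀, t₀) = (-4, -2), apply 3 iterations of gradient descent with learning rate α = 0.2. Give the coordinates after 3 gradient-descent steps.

∇φ = (12s, 2t)
Step 1: at (-4, -2), ∇φ = (-48, -4) → (-4, -2) − 0.2·(-48, -4) = (5.6, -1.2)
Step 2: at (5.6, -1.2), ∇φ = (67.2, -2.4) → (5.6, -1.2) − 0.2·(67.2, -2.4) = (-7.84, -0.72)
Step 3: at (-7.84, -0.72), ∇φ = (-94.08, -1.44) → (-7.84, -0.72) − 0.2·(-94.08, -1.44) = (10.976, -0.432)

(10.976, -0.432)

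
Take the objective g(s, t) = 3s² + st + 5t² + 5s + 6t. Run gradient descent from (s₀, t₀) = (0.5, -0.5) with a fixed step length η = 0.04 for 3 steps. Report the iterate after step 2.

∇g = (6s + t + 5, s + 10t + 6)
Step 1: at (0.5, -0.5), ∇g = (7.5, 1.5) → (0.5, -0.5) − 0.04·(7.5, 1.5) = (0.2, -0.56)
Step 2: at (0.2, -0.56), ∇g = (5.64, 0.6) → (0.2, -0.56) − 0.04·(5.64, 0.6) = (-0.0256, -0.584)

(-0.0256, -0.584)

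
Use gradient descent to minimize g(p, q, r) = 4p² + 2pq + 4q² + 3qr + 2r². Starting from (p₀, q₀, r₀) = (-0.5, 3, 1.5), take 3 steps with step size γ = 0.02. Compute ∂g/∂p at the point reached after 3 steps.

∇g = (8p + 2q, 2p + 8q + 3r, 3q + 4r)
Step 1: at (-0.5, 3, 1.5), ∇g = (2, 27.5, 15) → (-0.5, 3, 1.5) − 0.02·(2, 27.5, 15) = (-0.54, 2.45, 1.2)
Step 2: at (-0.54, 2.45, 1.2), ∇g = (0.58, 22.12, 12.15) → (-0.54, 2.45, 1.2) − 0.02·(0.58, 22.12, 12.15) = (-0.5516, 2.0076, 0.957)
Step 3: at (-0.5516, 2.0076, 0.957), ∇g = (-0.3976, 17.8286, 9.8508) → (-0.5516, 2.0076, 0.957) − 0.02·(-0.3976, 17.8286, 9.8508) = (-0.543648, 1.651028, 0.759984)
∂g/∂p at (-0.543648, 1.651028, 0.759984) = -1.047128

-1.047128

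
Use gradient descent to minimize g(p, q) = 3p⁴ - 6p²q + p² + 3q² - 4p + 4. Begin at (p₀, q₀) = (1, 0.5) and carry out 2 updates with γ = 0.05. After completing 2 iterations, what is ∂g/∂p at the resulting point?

0.160731131904

∇g = (12p³ - 12pq + 2p - 4, -6p² + 6q)
Step 1: at (1, 0.5), ∇g = (4, -3) → (1, 0.5) − 0.05·(4, -3) = (0.8, 0.65)
Step 2: at (0.8, 0.65), ∇g = (-2.496, 0.06) → (0.8, 0.65) − 0.05·(-2.496, 0.06) = (0.9248, 0.647)
∂g/∂p at (0.9248, 0.647) = 0.160731131904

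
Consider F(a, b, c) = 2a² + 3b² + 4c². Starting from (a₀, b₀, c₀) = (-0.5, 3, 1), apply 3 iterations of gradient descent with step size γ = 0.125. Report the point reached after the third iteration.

∇F = (4a, 6b, 8c)
(a₁, b₁, c₁) = (-0.5, 3, 1) − 0.125·(-2, 18, 8) = (-0.25, 0.75, 0)
(a₂, b₂, c₂) = (-0.25, 0.75, 0) − 0.125·(-1, 4.5, 0) = (-0.125, 0.1875, 0)
(a₃, b₃, c₃) = (-0.125, 0.1875, 0) − 0.125·(-0.5, 1.125, 0) = (-0.0625, 0.046875, 0)

(-0.0625, 0.046875, 0)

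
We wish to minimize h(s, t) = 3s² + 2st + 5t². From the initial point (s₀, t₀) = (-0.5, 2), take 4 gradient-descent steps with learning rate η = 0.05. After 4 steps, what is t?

0.2096

∇h = (6s + 2t, 2s + 10t)
(s₁, t₁) = (-0.5, 2) − 0.05·(1, 19) = (-0.55, 1.05)
(s₂, t₂) = (-0.55, 1.05) − 0.05·(-1.2, 9.4) = (-0.49, 0.58)
(s₃, t₃) = (-0.49, 0.58) − 0.05·(-1.78, 4.82) = (-0.401, 0.339)
(s₄, t₄) = (-0.401, 0.339) − 0.05·(-1.728, 2.588) = (-0.3146, 0.2096)
t = 0.2096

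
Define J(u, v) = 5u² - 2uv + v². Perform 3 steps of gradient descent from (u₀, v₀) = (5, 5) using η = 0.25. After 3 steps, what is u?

∇J = (10u - 2v, -2u + 2v)
(u₁, v₁) = (5, 5) − 0.25·(40, 0) = (-5, 5)
(u₂, v₂) = (-5, 5) − 0.25·(-60, 20) = (10, 0)
(u₃, v₃) = (10, 0) − 0.25·(100, -20) = (-15, 5)
u = -15

-15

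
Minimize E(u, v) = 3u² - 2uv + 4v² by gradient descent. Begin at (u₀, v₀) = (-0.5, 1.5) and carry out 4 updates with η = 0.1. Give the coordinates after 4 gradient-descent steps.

∇E = (6u - 2v, -2u + 8v)
(u₁, v₁) = (-0.5, 1.5) − 0.1·(-6, 13) = (0.1, 0.2)
(u₂, v₂) = (0.1, 0.2) − 0.1·(0.2, 1.4) = (0.08, 0.06)
(u₃, v₃) = (0.08, 0.06) − 0.1·(0.36, 0.32) = (0.044, 0.028)
(u₄, v₄) = (0.044, 0.028) − 0.1·(0.208, 0.136) = (0.0232, 0.0144)

(0.0232, 0.0144)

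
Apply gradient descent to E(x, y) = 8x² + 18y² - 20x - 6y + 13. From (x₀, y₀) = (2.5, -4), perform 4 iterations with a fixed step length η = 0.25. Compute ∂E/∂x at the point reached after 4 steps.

∇E = (16x - 20, 36y - 6)
Step 1: at (2.5, -4), ∇E = (20, -150) → (2.5, -4) − 0.25·(20, -150) = (-2.5, 33.5)
Step 2: at (-2.5, 33.5), ∇E = (-60, 1200) → (-2.5, 33.5) − 0.25·(-60, 1200) = (12.5, -266.5)
Step 3: at (12.5, -266.5), ∇E = (180, -9600) → (12.5, -266.5) − 0.25·(180, -9600) = (-32.5, 2133.5)
Step 4: at (-32.5, 2133.5), ∇E = (-540, 76800) → (-32.5, 2133.5) − 0.25·(-540, 76800) = (102.5, -17066.5)
∂E/∂x at (102.5, -17066.5) = 1620

1620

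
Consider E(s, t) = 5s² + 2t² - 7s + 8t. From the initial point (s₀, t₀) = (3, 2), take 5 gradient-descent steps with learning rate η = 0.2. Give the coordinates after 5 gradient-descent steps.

(-1.6, -1.99872)

∇E = (10s - 7, 4t + 8)
Step 1: at (3, 2), ∇E = (23, 16) → (3, 2) − 0.2·(23, 16) = (-1.6, -1.2)
Step 2: at (-1.6, -1.2), ∇E = (-23, 3.2) → (-1.6, -1.2) − 0.2·(-23, 3.2) = (3, -1.84)
Step 3: at (3, -1.84), ∇E = (23, 0.64) → (3, -1.84) − 0.2·(23, 0.64) = (-1.6, -1.968)
Step 4: at (-1.6, -1.968), ∇E = (-23, 0.128) → (-1.6, -1.968) − 0.2·(-23, 0.128) = (3, -1.9936)
Step 5: at (3, -1.9936), ∇E = (23, 0.0256) → (3, -1.9936) − 0.2·(23, 0.0256) = (-1.6, -1.99872)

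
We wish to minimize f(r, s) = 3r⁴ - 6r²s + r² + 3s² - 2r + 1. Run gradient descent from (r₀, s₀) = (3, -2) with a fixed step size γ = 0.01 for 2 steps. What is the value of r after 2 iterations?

-0.6792

∇f = (12r³ - 12rs + 2r - 2, -6r² + 6s)
Step 1: at (3, -2), ∇f = (400, -66) → (3, -2) − 0.01·(400, -66) = (-1, -1.34)
Step 2: at (-1, -1.34), ∇f = (-32.08, -14.04) → (-1, -1.34) − 0.01·(-32.08, -14.04) = (-0.6792, -1.1996)
r = -0.6792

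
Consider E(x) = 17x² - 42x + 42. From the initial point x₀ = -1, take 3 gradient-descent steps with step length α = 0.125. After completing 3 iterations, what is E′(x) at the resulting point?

2608.9375

E′(x) = 34x - 42
x₁ = -1 − 0.125·(-76) = 8.5
x₂ = 8.5 − 0.125·247 = -22.375
x₃ = -22.375 − 0.125·(-802.75) = 77.96875
E′(x) at (77.96875) = 2608.9375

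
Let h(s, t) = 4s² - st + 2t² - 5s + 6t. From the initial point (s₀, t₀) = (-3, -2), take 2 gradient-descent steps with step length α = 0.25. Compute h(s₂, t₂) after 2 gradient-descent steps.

∇h = (8s - t - 5, -s + 4t + 6)
Step 1: at (-3, -2), ∇h = (-27, 1) → (-3, -2) − 0.25·(-27, 1) = (3.75, -2.25)
Step 2: at (3.75, -2.25), ∇h = (27.25, -6.75) → (3.75, -2.25) − 0.25·(27.25, -6.75) = (-3.0625, -0.5625)
h(-3.0625, -0.5625) = 48.36328125

48.36328125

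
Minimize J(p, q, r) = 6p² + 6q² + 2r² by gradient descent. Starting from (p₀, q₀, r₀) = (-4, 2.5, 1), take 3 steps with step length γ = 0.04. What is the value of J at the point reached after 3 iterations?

3.341972453376

∇J = (12p, 12q, 4r)
Step 1: at (-4, 2.5, 1), ∇J = (-48, 30, 4) → (-4, 2.5, 1) − 0.04·(-48, 30, 4) = (-2.08, 1.3, 0.84)
Step 2: at (-2.08, 1.3, 0.84), ∇J = (-24.96, 15.6, 3.36) → (-2.08, 1.3, 0.84) − 0.04·(-24.96, 15.6, 3.36) = (-1.0816, 0.676, 0.7056)
Step 3: at (-1.0816, 0.676, 0.7056), ∇J = (-12.9792, 8.112, 2.8224) → (-1.0816, 0.676, 0.7056) − 0.04·(-12.9792, 8.112, 2.8224) = (-0.562432, 0.35152, 0.592704)
J(-0.562432, 0.35152, 0.592704) = 3.341972453376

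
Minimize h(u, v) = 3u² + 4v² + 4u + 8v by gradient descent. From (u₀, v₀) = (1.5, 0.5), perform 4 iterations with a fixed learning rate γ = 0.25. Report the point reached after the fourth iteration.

(-0.53125, 0.5)

∇h = (6u + 4, 8v + 8)
(u₁, v₁) = (1.5, 0.5) − 0.25·(13, 12) = (-1.75, -2.5)
(u₂, v₂) = (-1.75, -2.5) − 0.25·(-6.5, -12) = (-0.125, 0.5)
(u₃, v₃) = (-0.125, 0.5) − 0.25·(3.25, 12) = (-0.9375, -2.5)
(u₄, v₄) = (-0.9375, -2.5) − 0.25·(-1.625, -12) = (-0.53125, 0.5)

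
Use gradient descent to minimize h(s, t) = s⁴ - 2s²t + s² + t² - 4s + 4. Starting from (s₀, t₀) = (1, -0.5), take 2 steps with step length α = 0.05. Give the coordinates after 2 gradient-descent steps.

∇h = (4s³ - 4st + 2s - 4, -2s² + 2t)
(s₁, t₁) = (1, -0.5) − 0.05·(4, -3) = (0.8, -0.35)
(s₂, t₂) = (0.8, -0.35) − 0.05·(0.768, -1.98) = (0.7616, -0.251)

(0.7616, -0.251)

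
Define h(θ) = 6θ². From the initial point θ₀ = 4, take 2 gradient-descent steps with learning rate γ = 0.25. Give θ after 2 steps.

h′(θ) = 12θ
Step 1: h′(4) = 48; θ₁ = 4 − 0.25·48 = -8
Step 2: h′(-8) = -96; θ₂ = -8 − 0.25·(-96) = 16

16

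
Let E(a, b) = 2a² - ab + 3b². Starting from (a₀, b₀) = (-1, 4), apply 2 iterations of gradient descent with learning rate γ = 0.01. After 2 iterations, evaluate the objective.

∇E = (4a - b, -a + 6b)
(a₁, b₁) = (-1, 4) − 0.01·(-8, 25) = (-0.92, 3.75)
(a₂, b₂) = (-0.92, 3.75) − 0.01·(-7.43, 23.42) = (-0.8457, 3.5158)
E(-0.8457, 3.5158) = 41.48627796

41.48627796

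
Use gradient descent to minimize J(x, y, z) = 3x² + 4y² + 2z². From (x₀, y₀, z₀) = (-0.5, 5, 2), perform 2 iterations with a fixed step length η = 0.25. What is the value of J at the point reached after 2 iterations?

100.046875

∇J = (6x, 8y, 4z)
Step 1: at (-0.5, 5, 2), ∇J = (-3, 40, 8) → (-0.5, 5, 2) − 0.25·(-3, 40, 8) = (0.25, -5, 0)
Step 2: at (0.25, -5, 0), ∇J = (1.5, -40, 0) → (0.25, -5, 0) − 0.25·(1.5, -40, 0) = (-0.125, 5, 0)
J(-0.125, 5, 0) = 100.046875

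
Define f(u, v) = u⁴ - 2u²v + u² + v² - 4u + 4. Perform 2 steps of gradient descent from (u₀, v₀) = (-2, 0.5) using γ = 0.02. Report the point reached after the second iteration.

(-1.04656384, 0.679936)

∇f = (4u³ - 4uv + 2u - 4, -2u² + 2v)
Step 1: at (-2, 0.5), ∇f = (-36, -7) → (-2, 0.5) − 0.02·(-36, -7) = (-1.28, 0.64)
Step 2: at (-1.28, 0.64), ∇f = (-11.671808, -1.9968) → (-1.28, 0.64) − 0.02·(-11.671808, -1.9968) = (-1.04656384, 0.679936)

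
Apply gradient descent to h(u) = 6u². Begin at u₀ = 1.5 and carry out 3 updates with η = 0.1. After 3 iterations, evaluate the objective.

0.000864

h′(u) = 12u
u₁ = 1.5 − 0.1·18 = -0.3
u₂ = -0.3 − 0.1·(-3.6) = 0.06
u₃ = 0.06 − 0.1·0.72 = -0.012
h(-0.012) = 0.000864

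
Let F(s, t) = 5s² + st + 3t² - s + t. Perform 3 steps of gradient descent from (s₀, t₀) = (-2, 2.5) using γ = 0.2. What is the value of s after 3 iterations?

∇F = (10s + t - 1, s + 6t + 1)
(s₁, t₁) = (-2, 2.5) − 0.2·(-18.5, 14) = (1.7, -0.3)
(s₂, t₂) = (1.7, -0.3) − 0.2·(15.7, 0.9) = (-1.44, -0.48)
(s₃, t₃) = (-1.44, -0.48) − 0.2·(-15.88, -3.32) = (1.736, 0.184)
s = 1.736

1.736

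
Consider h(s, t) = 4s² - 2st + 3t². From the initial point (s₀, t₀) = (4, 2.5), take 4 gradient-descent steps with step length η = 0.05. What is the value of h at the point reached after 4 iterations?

∇h = (8s - 2t, -2s + 6t)
(s₁, t₁) = (4, 2.5) − 0.05·(27, 7) = (2.65, 2.15)
(s₂, t₂) = (2.65, 2.15) − 0.05·(16.9, 7.6) = (1.805, 1.77)
(s₃, t₃) = (1.805, 1.77) − 0.05·(10.9, 7.01) = (1.26, 1.4195)
(s₄, t₄) = (1.26, 1.4195) − 0.05·(7.241, 5.997) = (0.89795, 1.11965)
h(0.89795, 1.11965) = 4.9753257425

4.9753257425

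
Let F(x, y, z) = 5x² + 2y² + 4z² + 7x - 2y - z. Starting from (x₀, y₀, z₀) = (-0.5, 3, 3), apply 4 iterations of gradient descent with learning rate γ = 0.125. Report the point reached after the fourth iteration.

∇F = (10x + 7, 4y - 2, 8z - 1)
(x₁, y₁, z₁) = (-0.5, 3, 3) − 0.125·(2, 10, 23) = (-0.75, 1.75, 0.125)
(x₂, y₂, z₂) = (-0.75, 1.75, 0.125) − 0.125·(-0.5, 5, 0) = (-0.6875, 1.125, 0.125)
(x₃, y₃, z₃) = (-0.6875, 1.125, 0.125) − 0.125·(0.125, 2.5, 0) = (-0.703125, 0.8125, 0.125)
(x₄, y₄, z₄) = (-0.703125, 0.8125, 0.125) − 0.125·(-0.03125, 1.25, 0) = (-0.69921875, 0.65625, 0.125)

(-0.69921875, 0.65625, 0.125)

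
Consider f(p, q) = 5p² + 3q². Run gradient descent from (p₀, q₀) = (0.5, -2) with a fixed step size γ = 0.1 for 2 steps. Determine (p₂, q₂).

∇f = (10p, 6q)
(p₁, q₁) = (0.5, -2) − 0.1·(5, -12) = (0, -0.8)
(p₂, q₂) = (0, -0.8) − 0.1·(0, -4.8) = (0, -0.32)

(0, -0.32)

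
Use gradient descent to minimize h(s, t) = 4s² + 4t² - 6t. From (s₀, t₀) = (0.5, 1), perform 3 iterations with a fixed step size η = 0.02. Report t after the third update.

0.898176

∇h = (8s, 8t - 6)
(s₁, t₁) = (0.5, 1) − 0.02·(4, 2) = (0.42, 0.96)
(s₂, t₂) = (0.42, 0.96) − 0.02·(3.36, 1.68) = (0.3528, 0.9264)
(s₃, t₃) = (0.3528, 0.9264) − 0.02·(2.8224, 1.4112) = (0.296352, 0.898176)
t = 0.898176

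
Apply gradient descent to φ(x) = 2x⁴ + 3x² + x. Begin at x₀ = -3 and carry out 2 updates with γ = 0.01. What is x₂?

φ′(x) = 8x³ + 6x + 1
Step 1: φ′(-3) = -233; x₁ = -3 − 0.01·(-233) = -0.67
Step 2: φ′(-0.67) = -5.426104; x₂ = -0.67 − 0.01·(-5.426104) = -0.61573896

-0.61573896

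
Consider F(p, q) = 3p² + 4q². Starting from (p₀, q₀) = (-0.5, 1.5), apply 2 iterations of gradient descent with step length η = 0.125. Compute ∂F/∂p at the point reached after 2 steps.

-0.1875

∇F = (6p, 8q)
(p₁, q₁) = (-0.5, 1.5) − 0.125·(-3, 12) = (-0.125, 0)
(p₂, q₂) = (-0.125, 0) − 0.125·(-0.75, 0) = (-0.03125, 0)
∂F/∂p at (-0.03125, 0) = -0.1875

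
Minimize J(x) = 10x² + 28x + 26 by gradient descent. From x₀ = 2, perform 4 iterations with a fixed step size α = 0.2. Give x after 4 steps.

274

J′(x) = 20x + 28
Step 1: J′(2) = 68; x₁ = 2 − 0.2·68 = -11.6
Step 2: J′(-11.6) = -204; x₂ = -11.6 − 0.2·(-204) = 29.2
Step 3: J′(29.2) = 612; x₃ = 29.2 − 0.2·612 = -93.2
Step 4: J′(-93.2) = -1836; x₄ = -93.2 − 0.2·(-1836) = 274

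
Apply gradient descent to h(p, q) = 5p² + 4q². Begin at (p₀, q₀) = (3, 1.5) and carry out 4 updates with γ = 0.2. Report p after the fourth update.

∇h = (10p, 8q)
(p₁, q₁) = (3, 1.5) − 0.2·(30, 12) = (-3, -0.9)
(p₂, q₂) = (-3, -0.9) − 0.2·(-30, -7.2) = (3, 0.54)
(p₃, q₃) = (3, 0.54) − 0.2·(30, 4.32) = (-3, -0.324)
(p₄, q₄) = (-3, -0.324) − 0.2·(-30, -2.592) = (3, 0.1944)
p = 3

3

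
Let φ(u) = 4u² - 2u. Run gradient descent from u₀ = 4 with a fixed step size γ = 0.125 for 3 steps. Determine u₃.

φ′(u) = 8u - 2
Step 1: φ′(4) = 30; u₁ = 4 − 0.125·30 = 0.25
Step 2: φ′(0.25) = 0; u₂ = 0.25 − 0.125·0 = 0.25
Step 3: φ′(0.25) = 0; u₃ = 0.25 − 0.125·0 = 0.25

0.25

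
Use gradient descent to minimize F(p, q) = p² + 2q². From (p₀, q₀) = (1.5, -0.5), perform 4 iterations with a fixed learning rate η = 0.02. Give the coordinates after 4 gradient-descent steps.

(1.27401984, -0.35819648)

∇F = (2p, 4q)
Step 1: at (1.5, -0.5), ∇F = (3, -2) → (1.5, -0.5) − 0.02·(3, -2) = (1.44, -0.46)
Step 2: at (1.44, -0.46), ∇F = (2.88, -1.84) → (1.44, -0.46) − 0.02·(2.88, -1.84) = (1.3824, -0.4232)
Step 3: at (1.3824, -0.4232), ∇F = (2.7648, -1.6928) → (1.3824, -0.4232) − 0.02·(2.7648, -1.6928) = (1.327104, -0.389344)
Step 4: at (1.327104, -0.389344), ∇F = (2.654208, -1.557376) → (1.327104, -0.389344) − 0.02·(2.654208, -1.557376) = (1.27401984, -0.35819648)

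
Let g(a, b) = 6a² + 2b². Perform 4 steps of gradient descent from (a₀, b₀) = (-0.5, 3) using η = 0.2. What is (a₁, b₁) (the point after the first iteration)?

(0.7, 0.6)

∇g = (12a, 4b)
(a₁, b₁) = (-0.5, 3) − 0.2·(-6, 12) = (0.7, 0.6)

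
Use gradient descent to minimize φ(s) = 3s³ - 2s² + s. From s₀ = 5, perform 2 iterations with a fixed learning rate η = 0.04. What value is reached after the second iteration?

φ′(s) = 9s² - 4s + 1
s₁ = 5 − 0.04·206 = -3.24
s₂ = -3.24 − 0.04·108.4384 = -7.577536

-7.577536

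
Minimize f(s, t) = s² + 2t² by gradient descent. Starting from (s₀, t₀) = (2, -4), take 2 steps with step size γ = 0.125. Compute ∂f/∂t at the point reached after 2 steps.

-4

∇f = (2s, 4t)
(s₁, t₁) = (2, -4) − 0.125·(4, -16) = (1.5, -2)
(s₂, t₂) = (1.5, -2) − 0.125·(3, -8) = (1.125, -1)
∂f/∂t at (1.125, -1) = -4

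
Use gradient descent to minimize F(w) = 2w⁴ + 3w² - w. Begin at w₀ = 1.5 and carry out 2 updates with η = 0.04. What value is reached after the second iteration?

F′(w) = 8w³ + 6w - 1
Step 1: F′(1.5) = 35; w₁ = 1.5 − 0.04·35 = 0.1
Step 2: F′(0.1) = -0.392; w₂ = 0.1 − 0.04·(-0.392) = 0.11568

0.11568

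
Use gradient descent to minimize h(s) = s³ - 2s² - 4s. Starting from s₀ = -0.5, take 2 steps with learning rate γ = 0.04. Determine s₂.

-0.3863

h′(s) = 3s² - 4s - 4
s₁ = -0.5 − 0.04·(-1.25) = -0.45
s₂ = -0.45 − 0.04·(-1.5925) = -0.3863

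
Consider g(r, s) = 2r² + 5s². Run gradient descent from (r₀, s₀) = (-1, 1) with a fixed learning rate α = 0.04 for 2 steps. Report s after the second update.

0.36

∇g = (4r, 10s)
(r₁, s₁) = (-1, 1) − 0.04·(-4, 10) = (-0.84, 0.6)
(r₂, s₂) = (-0.84, 0.6) − 0.04·(-3.36, 6) = (-0.7056, 0.36)
s = 0.36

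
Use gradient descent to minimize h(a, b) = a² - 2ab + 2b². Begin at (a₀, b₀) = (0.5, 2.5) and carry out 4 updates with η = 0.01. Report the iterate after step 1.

(0.54, 2.41)

∇h = (2a - 2b, -2a + 4b)
Step 1: at (0.5, 2.5), ∇h = (-4, 9) → (0.5, 2.5) − 0.01·(-4, 9) = (0.54, 2.41)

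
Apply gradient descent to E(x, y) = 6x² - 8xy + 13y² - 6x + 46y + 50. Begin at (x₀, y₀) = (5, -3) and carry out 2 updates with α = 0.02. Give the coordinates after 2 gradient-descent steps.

∇E = (12x - 8y - 6, -8x + 26y + 46)
Step 1: at (5, -3), ∇E = (78, -72) → (5, -3) − 0.02·(78, -72) = (3.44, -1.56)
Step 2: at (3.44, -1.56), ∇E = (47.76, -22.08) → (3.44, -1.56) − 0.02·(47.76, -22.08) = (2.4848, -1.1184)

(2.4848, -1.1184)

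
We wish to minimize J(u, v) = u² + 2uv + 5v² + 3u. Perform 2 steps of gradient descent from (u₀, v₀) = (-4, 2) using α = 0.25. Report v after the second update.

3.375

∇J = (2u + 2v + 3, 2u + 10v)
(u₁, v₁) = (-4, 2) − 0.25·(-1, 12) = (-3.75, -1)
(u₂, v₂) = (-3.75, -1) − 0.25·(-6.5, -17.5) = (-2.125, 3.375)
v = 3.375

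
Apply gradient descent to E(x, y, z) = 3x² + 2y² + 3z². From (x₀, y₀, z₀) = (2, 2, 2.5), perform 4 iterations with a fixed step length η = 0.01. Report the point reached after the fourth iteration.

(1.56149792, 1.69869312, 1.9518724)

∇E = (6x, 4y, 6z)
(x₁, y₁, z₁) = (2, 2, 2.5) − 0.01·(12, 8, 15) = (1.88, 1.92, 2.35)
(x₂, y₂, z₂) = (1.88, 1.92, 2.35) − 0.01·(11.28, 7.68, 14.1) = (1.7672, 1.8432, 2.209)
(x₃, y₃, z₃) = (1.7672, 1.8432, 2.209) − 0.01·(10.6032, 7.3728, 13.254) = (1.661168, 1.769472, 2.07646)
(x₄, y₄, z₄) = (1.661168, 1.769472, 2.07646) − 0.01·(9.967008, 7.077888, 12.45876) = (1.56149792, 1.69869312, 1.9518724)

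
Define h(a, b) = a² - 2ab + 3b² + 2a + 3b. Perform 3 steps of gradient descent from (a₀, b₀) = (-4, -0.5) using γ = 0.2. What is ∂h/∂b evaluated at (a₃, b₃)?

-0.688

∇h = (2a - 2b + 2, -2a + 6b + 3)
Step 1: at (-4, -0.5), ∇h = (-5, 8) → (-4, -0.5) − 0.2·(-5, 8) = (-3, -2.1)
Step 2: at (-3, -2.1), ∇h = (0.2, -3.6) → (-3, -2.1) − 0.2·(0.2, -3.6) = (-3.04, -1.38)
Step 3: at (-3.04, -1.38), ∇h = (-1.32, 0.8) → (-3.04, -1.38) − 0.2·(-1.32, 0.8) = (-2.776, -1.54)
∂h/∂b at (-2.776, -1.54) = -0.688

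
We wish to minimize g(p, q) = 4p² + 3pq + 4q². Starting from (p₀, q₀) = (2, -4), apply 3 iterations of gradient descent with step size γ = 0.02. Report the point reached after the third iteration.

(1.712448, -2.661552)

∇g = (8p + 3q, 3p + 8q)
(p₁, q₁) = (2, -4) − 0.02·(4, -26) = (1.92, -3.48)
(p₂, q₂) = (1.92, -3.48) − 0.02·(4.92, -22.08) = (1.8216, -3.0384)
(p₃, q₃) = (1.8216, -3.0384) − 0.02·(5.4576, -18.8424) = (1.712448, -2.661552)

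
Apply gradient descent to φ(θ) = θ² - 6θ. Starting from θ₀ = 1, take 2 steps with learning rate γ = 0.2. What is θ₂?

2.28

φ′(θ) = 2θ - 6
θ₁ = 1 − 0.2·(-4) = 1.8
θ₂ = 1.8 − 0.2·(-2.4) = 2.28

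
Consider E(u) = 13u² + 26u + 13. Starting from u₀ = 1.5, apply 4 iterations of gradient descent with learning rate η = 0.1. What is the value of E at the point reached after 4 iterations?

E′(u) = 26u + 26
Step 1: E′(1.5) = 65; u₁ = 1.5 − 0.1·65 = -5
Step 2: E′(-5) = -104; u₂ = -5 − 0.1·(-104) = 5.4
Step 3: E′(5.4) = 166.4; u₃ = 5.4 − 0.1·166.4 = -11.24
Step 4: E′(-11.24) = -266.24; u₄ = -11.24 − 0.1·(-266.24) = 15.384
E(15.384) = 3489.660928

3489.660928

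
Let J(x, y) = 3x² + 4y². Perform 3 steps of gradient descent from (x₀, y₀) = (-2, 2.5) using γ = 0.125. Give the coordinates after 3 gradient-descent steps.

(-0.03125, 0)

∇J = (6x, 8y)
Step 1: at (-2, 2.5), ∇J = (-12, 20) → (-2, 2.5) − 0.125·(-12, 20) = (-0.5, 0)
Step 2: at (-0.5, 0), ∇J = (-3, 0) → (-0.5, 0) − 0.125·(-3, 0) = (-0.125, 0)
Step 3: at (-0.125, 0), ∇J = (-0.75, 0) → (-0.125, 0) − 0.125·(-0.75, 0) = (-0.03125, 0)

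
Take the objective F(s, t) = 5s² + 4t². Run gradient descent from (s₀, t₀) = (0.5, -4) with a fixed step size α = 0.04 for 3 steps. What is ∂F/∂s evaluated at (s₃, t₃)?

∇F = (10s, 8t)
Step 1: at (0.5, -4), ∇F = (5, -32) → (0.5, -4) − 0.04·(5, -32) = (0.3, -2.72)
Step 2: at (0.3, -2.72), ∇F = (3, -21.76) → (0.3, -2.72) − 0.04·(3, -21.76) = (0.18, -1.8496)
Step 3: at (0.18, -1.8496), ∇F = (1.8, -14.7968) → (0.18, -1.8496) − 0.04·(1.8, -14.7968) = (0.108, -1.257728)
∂F/∂s at (0.108, -1.257728) = 1.08

1.08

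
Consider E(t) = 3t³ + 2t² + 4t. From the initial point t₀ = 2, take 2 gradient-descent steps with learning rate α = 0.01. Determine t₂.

1.211264

E′(t) = 9t² + 4t + 4
t₁ = 2 − 0.01·48 = 1.52
t₂ = 1.52 − 0.01·30.8736 = 1.211264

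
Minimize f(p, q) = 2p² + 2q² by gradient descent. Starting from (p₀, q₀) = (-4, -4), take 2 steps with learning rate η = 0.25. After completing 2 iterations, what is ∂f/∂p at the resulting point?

∇f = (4p, 4q)
(p₁, q₁) = (-4, -4) − 0.25·(-16, -16) = (0, 0)
(p₂, q₂) = (0, 0) − 0.25·(0, 0) = (0, 0)
∂f/∂p at (0, 0) = 0

0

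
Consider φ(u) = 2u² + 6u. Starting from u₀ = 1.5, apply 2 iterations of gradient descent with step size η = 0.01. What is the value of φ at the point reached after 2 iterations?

10.78823808

φ′(u) = 4u + 6
Step 1: φ′(1.5) = 12; u₁ = 1.5 − 0.01·12 = 1.38
Step 2: φ′(1.38) = 11.52; u₂ = 1.38 − 0.01·11.52 = 1.2648
φ(1.2648) = 10.78823808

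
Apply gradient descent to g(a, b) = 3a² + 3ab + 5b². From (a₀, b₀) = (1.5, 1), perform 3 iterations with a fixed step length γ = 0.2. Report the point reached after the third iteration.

(-1.728, -3.232)

∇g = (6a + 3b, 3a + 10b)
(a₁, b₁) = (1.5, 1) − 0.2·(12, 14.5) = (-0.9, -1.9)
(a₂, b₂) = (-0.9, -1.9) − 0.2·(-11.1, -21.7) = (1.32, 2.44)
(a₃, b₃) = (1.32, 2.44) − 0.2·(15.24, 28.36) = (-1.728, -3.232)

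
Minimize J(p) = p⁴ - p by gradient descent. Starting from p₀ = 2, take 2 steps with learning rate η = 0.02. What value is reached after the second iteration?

1.18975424

J′(p) = 4p³ - 1
p₁ = 2 − 0.02·31 = 1.38
p₂ = 1.38 − 0.02·9.512288 = 1.18975424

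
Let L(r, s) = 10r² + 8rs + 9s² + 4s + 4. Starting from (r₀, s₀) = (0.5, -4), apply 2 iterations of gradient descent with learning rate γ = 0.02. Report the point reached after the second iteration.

(0.9992, -1.9712)

∇L = (20r + 8s, 8r + 18s + 4)
(r₁, s₁) = (0.5, -4) − 0.02·(-22, -64) = (0.94, -2.72)
(r₂, s₂) = (0.94, -2.72) − 0.02·(-2.96, -37.44) = (0.9992, -1.9712)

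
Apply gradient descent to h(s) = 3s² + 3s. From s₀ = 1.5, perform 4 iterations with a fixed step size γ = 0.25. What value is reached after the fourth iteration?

h′(s) = 6s + 3
Step 1: h′(1.5) = 12; s₁ = 1.5 − 0.25·12 = -1.5
Step 2: h′(-1.5) = -6; s₂ = -1.5 − 0.25·(-6) = 0
Step 3: h′(0) = 3; s₃ = 0 − 0.25·3 = -0.75
Step 4: h′(-0.75) = -1.5; s₄ = -0.75 − 0.25·(-1.5) = -0.375

-0.375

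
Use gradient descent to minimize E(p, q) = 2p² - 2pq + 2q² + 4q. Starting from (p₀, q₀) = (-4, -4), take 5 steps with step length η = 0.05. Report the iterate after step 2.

∇E = (4p - 2q, -2p + 4q + 4)
Step 1: at (-4, -4), ∇E = (-8, -4) → (-4, -4) − 0.05·(-8, -4) = (-3.6, -3.8)
Step 2: at (-3.6, -3.8), ∇E = (-6.8, -4) → (-3.6, -3.8) − 0.05·(-6.8, -4) = (-3.26, -3.6)

(-3.26, -3.6)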